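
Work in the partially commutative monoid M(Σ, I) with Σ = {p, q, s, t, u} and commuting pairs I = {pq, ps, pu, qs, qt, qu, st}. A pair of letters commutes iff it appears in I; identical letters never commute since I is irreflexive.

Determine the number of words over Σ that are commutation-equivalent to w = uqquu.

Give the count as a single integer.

drop 0:u onto floor
drop 1:q onto floor
drop 2:q onto {1:q}
drop 3:u onto {0:u}
drop 4:u onto {3:u}
ground layer = {0:u, 1:q}
drop-orders for the pieces not yet dropped (sum over which currently-grounded one goes next):
  1 to go: {2} 1  {4} 1
  2 to go: {1,2} 1  {2,4} 2  {3,4} 1
  3 to go: {0,3,4} 1  {1,2,4} 3  {2,3,4} 3
  if 0:u drops first: 6 orders
  if 1:q drops first: 4 orders
heap linearizations: 10

10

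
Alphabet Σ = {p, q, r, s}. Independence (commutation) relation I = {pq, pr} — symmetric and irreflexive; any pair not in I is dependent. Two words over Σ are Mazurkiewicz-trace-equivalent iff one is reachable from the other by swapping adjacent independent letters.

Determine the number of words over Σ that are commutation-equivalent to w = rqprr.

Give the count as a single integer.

5

piece 0:r — minimal
piece 1:q rests on {0:r}
piece 2:p — minimal
piece 3:r rests on {1:q}
piece 4:r rests on {3:r}
minimal pieces: {0:r, 2:p}
ways to finish when only these pieces remain (= sum over removing one remaining piece with nothing left below it):
  1 left: {2}→1  {4}→1
  2 left: {2,4}→2  {3,4}→1
  3 left: {1,3,4}→1  {2,3,4}→3
  placing 0:r first → 4 extensions
  placing 2:p first → 1 extensions
total linear extensions = 5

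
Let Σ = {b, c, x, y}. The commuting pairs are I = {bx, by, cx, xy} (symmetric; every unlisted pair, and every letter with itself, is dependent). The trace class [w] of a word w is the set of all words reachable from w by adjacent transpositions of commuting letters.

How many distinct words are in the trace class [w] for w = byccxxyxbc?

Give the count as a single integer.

480

#0=b has no predecessor
#1=y has no predecessor
#2=c depends on [0:b, 1:y]
#3=c depends on [2:c]
#4=x has no predecessor
#5=x depends on [4:x]
#6=y depends on [3:c]
#7=x depends on [5:x]
#8=b depends on [3:c]
#9=c depends on [6:y, 8:b]
sources: [0:b, 1:y, 4:x]
N(rest) = Σ N(rest − s) over sources s of rest; N(one piece) = 1:
  size 1 → [7]=1  [9]=1
  size 2 → [5,7]=1  [6,9]=1  [7,9]=2  [8,9]=1
  size 3 → [4,5,7]=1  [5,7,9]=3  [6,7,9]=3  [6,8,9]=2  [7,8,9]=3
  size 4 → [3,6,8,9]=2  [4,5,7,9]=4  [5,6,7,9]=6  [5,7,8,9]=6  [6,7,8,9]=8
  size 5 → [2,3,6,8,9]=2  [3,6,7,8,9]=10  [4,5,6,7,9]=10  [4,5,7,8,9]=10  [5,6,7,8,9]=20
  size 6 → [0,2,3,6,8,9]=2  [1,2,3,6,8,9]=2  [2,3,6,7,8,9]=12  [3,5,6,7,8,9]=30  [4,5,6,7,8,9]=40
  size 7 → [0,1,2,3,6,8,9]=4  [0,2,3,6,7,8,9]=14  [1,2,3,6,7,8,9]=14  [2,3,5,6,7,8,9]=42  [3,4,5,6,7,8,9]=70
  size 8 → [0,1,2,3,6,7,8,9]=32  [0,2,3,5,6,7,8,9]=56  [1,2,3,5,6,7,8,9]=56  [2,3,4,5,6,7,8,9]=112
  first=0(b) contributes 168
  first=1(y) contributes 168
  first=4(x) contributes 144
|[w]| = 480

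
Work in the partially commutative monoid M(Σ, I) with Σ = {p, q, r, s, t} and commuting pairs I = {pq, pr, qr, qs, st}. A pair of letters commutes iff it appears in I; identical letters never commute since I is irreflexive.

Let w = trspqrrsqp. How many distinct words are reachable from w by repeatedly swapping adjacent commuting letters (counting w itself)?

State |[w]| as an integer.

108

drop 0:t onto floor
drop 1:r onto {0:t}
drop 2:s onto {1:r}
drop 3:p onto {2:s}
drop 4:q onto {0:t}
drop 5:r onto {2:s}
drop 6:r onto {5:r}
drop 7:s onto {3:p, 6:r}
drop 8:q onto {4:q}
drop 9:p onto {7:s}
ground layer = {0:t}
drop-orders for the pieces not yet dropped (sum over which currently-grounded one goes next):
  1 to go: {8} 1  {9} 1
  2 to go: {4,8} 1  {7,9} 1  {8,9} 2
  3 to go: {3,7,9} 1  {4,8,9} 3  {6,7,9} 1  {7,8,9} 3
  4 to go: {3,6,7,9} 2  {3,7,8,9} 4  {4,7,8,9} 6  {5,6,7,9} 1  {6,7,8,9} 4
  5 to go: {3,4,7,8,9} 10  {3,5,6,7,9} 3  {3,6,7,8,9} 10  {4,6,7,8,9} 10  {5,6,7,8,9} 5
  6 to go: {2,3,5,6,7,9} 3  {3,4,6,7,8,9} 30  {3,5,6,7,8,9} 18  {4,5,6,7,8,9} 15
  7 to go: {1,2,3,5,6,7,9} 3  {2,3,5,6,7,8,9} 21  {3,4,5,6,7,8,9} 63
  8 to go: {1,2,3,5,6,7,8,9} 24  {2,3,4,5,6,7,8,9} 84
  if 0:t drops first: 108 orders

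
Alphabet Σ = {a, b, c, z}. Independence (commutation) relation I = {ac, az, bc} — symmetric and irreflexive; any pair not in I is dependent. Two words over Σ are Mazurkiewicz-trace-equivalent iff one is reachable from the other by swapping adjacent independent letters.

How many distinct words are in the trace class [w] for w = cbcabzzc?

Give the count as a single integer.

0(c) covers ∅
1(b) covers ∅
2(c) covers 0:c
3(a) covers 1:b
4(b) covers 3:a
5(z) covers 2:c, 4:b
6(z) covers 5:z
7(c) covers 6:z
floor of heap: 0:c, 1:b
completions by unplaced set U, small U first (add the entries for U minus each lowest piece of U):
  |U|=1: {7}:1
  |U|=2: {6,7}:1
  |U|=3: {5,6,7}:1
  |U|=4: {2,5,6,7}:1  {4,5,6,7}:1
  |U|=5: {0,2,5,6,7}:1  {2,4,5,6,7}:2  {3,4,5,6,7}:1
  |U|=6: {0,2,4,5,6,7}:3  {1,3,4,5,6,7}:1  {2,3,4,5,6,7}:3
  start at 0(c): 4
  start at 1(b): 6
sum over floor = 10

10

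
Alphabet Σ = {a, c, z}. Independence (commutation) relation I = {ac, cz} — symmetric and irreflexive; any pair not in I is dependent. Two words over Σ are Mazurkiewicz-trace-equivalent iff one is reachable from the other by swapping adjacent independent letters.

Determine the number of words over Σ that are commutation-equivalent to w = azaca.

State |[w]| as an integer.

5

0(a) covers ∅
1(z) covers 0:a
2(a) covers 1:z
3(c) covers ∅
4(a) covers 2:a
floor of heap: 0:a, 3:c
completions by unplaced set U, small U first (add the entries for U minus each lowest piece of U):
  |U|=1: {3}:1  {4}:1
  |U|=2: {2,4}:1  {3,4}:2
  |U|=3: {1,2,4}:1  {2,3,4}:3
  start at 0(a): 4
  start at 3(c): 1
sum over floor = 5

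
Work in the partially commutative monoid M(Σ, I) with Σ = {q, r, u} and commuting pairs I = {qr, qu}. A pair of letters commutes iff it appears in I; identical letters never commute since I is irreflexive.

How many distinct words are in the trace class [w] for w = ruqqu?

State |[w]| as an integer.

drop 0:r onto floor
drop 1:u onto {0:r}
drop 2:q onto floor
drop 3:q onto {2:q}
drop 4:u onto {1:u}
ground layer = {0:r, 2:q}
drop-orders for the pieces not yet dropped (sum over which currently-grounded one goes next):
  1 to go: {3} 1  {4} 1
  2 to go: {1,4} 1  {2,3} 1  {3,4} 2
  3 to go: {0,1,4} 1  {1,3,4} 3  {2,3,4} 3
  if 0:r drops first: 6 orders
  if 2:q drops first: 4 orders
heap linearizations: 10

10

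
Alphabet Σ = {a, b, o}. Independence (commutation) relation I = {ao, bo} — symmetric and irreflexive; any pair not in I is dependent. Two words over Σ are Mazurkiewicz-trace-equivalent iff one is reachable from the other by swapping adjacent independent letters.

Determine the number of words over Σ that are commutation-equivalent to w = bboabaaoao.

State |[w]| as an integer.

120

#0=b has no predecessor
#1=b depends on [0:b]
#2=o has no predecessor
#3=a depends on [1:b]
#4=b depends on [3:a]
#5=a depends on [4:b]
#6=a depends on [5:a]
#7=o depends on [2:o]
#8=a depends on [6:a]
#9=o depends on [7:o]
sources: [0:b, 2:o]
N(rest) = Σ N(rest − s) over sources s of rest; N(one piece) = 1:
  size 1 → [8]=1  [9]=1
  size 2 → [6,8]=1  [7,9]=1  [8,9]=2
  size 3 → [2,7,9]=1  [5,6,8]=1  [6,8,9]=3  [7,8,9]=3
  size 4 → [2,7,8,9]=4  [4,5,6,8]=1  [5,6,8,9]=4  [6,7,8,9]=6
  size 5 → [2,6,7,8,9]=10  [3,4,5,6,8]=1  [4,5,6,8,9]=5  [5,6,7,8,9]=10
  size 6 → [1,3,4,5,6,8]=1  [2,5,6,7,8,9]=20  [3,4,5,6,8,9]=6  [4,5,6,7,8,9]=15
  size 7 → [0,1,3,4,5,6,8]=1  [1,3,4,5,6,8,9]=7  [2,4,5,6,7,8,9]=35  [3,4,5,6,7,8,9]=21
  size 8 → [0,1,3,4,5,6,8,9]=8  [1,3,4,5,6,7,8,9]=28  [2,3,4,5,6,7,8,9]=56
  first=0(b) contributes 84
  first=2(o) contributes 36
|[w]| = 120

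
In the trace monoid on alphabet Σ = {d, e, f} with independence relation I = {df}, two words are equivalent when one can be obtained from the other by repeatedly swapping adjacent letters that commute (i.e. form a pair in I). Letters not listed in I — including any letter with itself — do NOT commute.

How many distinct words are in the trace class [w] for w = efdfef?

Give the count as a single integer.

3

drop 0:e onto floor
drop 1:f onto {0:e}
drop 2:d onto {0:e}
drop 3:f onto {1:f}
drop 4:e onto {2:d, 3:f}
drop 5:f onto {4:e}
ground layer = {0:e}
drop-orders for the pieces not yet dropped (sum over which currently-grounded one goes next):
  1 to go: {5} 1
  2 to go: {4,5} 1
  3 to go: {2,4,5} 1  {3,4,5} 1
  4 to go: {1,3,4,5} 1  {2,3,4,5} 2
  if 0:e drops first: 3 orders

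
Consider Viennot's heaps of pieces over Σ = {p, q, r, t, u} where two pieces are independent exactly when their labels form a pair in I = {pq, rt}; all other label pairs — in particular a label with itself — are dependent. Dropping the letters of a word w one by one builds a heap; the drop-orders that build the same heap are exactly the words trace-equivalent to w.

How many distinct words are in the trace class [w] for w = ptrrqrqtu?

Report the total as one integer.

3

piece 0:p — minimal
piece 1:t rests on {0:p}
piece 2:r rests on {0:p}
piece 3:r rests on {2:r}
piece 4:q rests on {1:t, 3:r}
piece 5:r rests on {4:q}
piece 6:q rests on {5:r}
piece 7:t rests on {6:q}
piece 8:u rests on {7:t}
minimal pieces: {0:p}
ways to finish when only these pieces remain (= sum over removing one remaining piece with nothing left below it):
  1 left: {8}→1
  2 left: {7,8}→1
  3 left: {6,7,8}→1
  4 left: {5,6,7,8}→1
  5 left: {4,5,6,7,8}→1
  6 left: {1,4,5,6,7,8}→1  {3,4,5,6,7,8}→1
  7 left: {1,3,4,5,6,7,8}→2  {2,3,4,5,6,7,8}→1
  placing 0:p first → 3 extensions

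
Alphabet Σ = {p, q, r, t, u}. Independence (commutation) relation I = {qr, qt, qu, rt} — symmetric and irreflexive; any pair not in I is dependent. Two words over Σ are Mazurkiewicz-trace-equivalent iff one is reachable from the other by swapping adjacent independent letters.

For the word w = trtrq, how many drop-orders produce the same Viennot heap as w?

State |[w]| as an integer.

drop 0:t onto floor
drop 1:r onto floor
drop 2:t onto {0:t}
drop 3:r onto {1:r}
drop 4:q onto floor
ground layer = {0:t, 1:r, 4:q}
drop-orders for the pieces not yet dropped (sum over which currently-grounded one goes next):
  1 to go: {2} 1  {3} 1  {4} 1
  2 to go: {0,2} 1  {1,3} 1  {2,3} 2  {2,4} 2  {3,4} 2
  3 to go: {0,2,3} 3  {0,2,4} 3  {1,2,3} 3  {1,3,4} 3  {2,3,4} 6
  if 0:t drops first: 12 orders
  if 1:r drops first: 12 orders
  if 4:q drops first: 6 orders
heap linearizations: 30

30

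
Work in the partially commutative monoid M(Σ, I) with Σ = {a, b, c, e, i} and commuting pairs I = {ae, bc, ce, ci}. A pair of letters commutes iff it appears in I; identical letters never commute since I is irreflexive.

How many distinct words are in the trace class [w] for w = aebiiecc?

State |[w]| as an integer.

36

#0=a has no predecessor
#1=e has no predecessor
#2=b depends on [0:a, 1:e]
#3=i depends on [2:b]
#4=i depends on [3:i]
#5=e depends on [4:i]
#6=c depends on [0:a]
#7=c depends on [6:c]
sources: [0:a, 1:e]
N(rest) = Σ N(rest − s) over sources s of rest; N(one piece) = 1:
  size 1 → [5]=1  [7]=1
  size 2 → [4,5]=1  [5,7]=2  [6,7]=1
  size 3 → [3,4,5]=1  [4,5,7]=3  [5,6,7]=3
  size 4 → [2,3,4,5]=1  [3,4,5,7]=4  [4,5,6,7]=6
  size 5 → [1,2,3,4,5]=1  [2,3,4,5,7]=5  [3,4,5,6,7]=10
  size 6 → [1,2,3,4,5,7]=6  [2,3,4,5,6,7]=15
  first=0(a) contributes 21
  first=1(e) contributes 15
|[w]| = 36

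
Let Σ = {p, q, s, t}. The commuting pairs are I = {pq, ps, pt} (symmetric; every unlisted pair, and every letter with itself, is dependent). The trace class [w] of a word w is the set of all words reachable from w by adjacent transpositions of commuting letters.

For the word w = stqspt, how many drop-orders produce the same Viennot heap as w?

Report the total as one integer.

piece 0:s — minimal
piece 1:t rests on {0:s}
piece 2:q rests on {1:t}
piece 3:s rests on {2:q}
piece 4:p — minimal
piece 5:t rests on {3:s}
minimal pieces: {0:s, 4:p}
ways to finish when only these pieces remain (= sum over removing one remaining piece with nothing left below it):
  1 left: {4}→1  {5}→1
  2 left: {3,5}→1  {4,5}→2
  3 left: {2,3,5}→1  {3,4,5}→3
  4 left: {1,2,3,5}→1  {2,3,4,5}→4
  placing 0:s first → 5 extensions
  placing 4:p first → 1 extensions
total linear extensions = 6

6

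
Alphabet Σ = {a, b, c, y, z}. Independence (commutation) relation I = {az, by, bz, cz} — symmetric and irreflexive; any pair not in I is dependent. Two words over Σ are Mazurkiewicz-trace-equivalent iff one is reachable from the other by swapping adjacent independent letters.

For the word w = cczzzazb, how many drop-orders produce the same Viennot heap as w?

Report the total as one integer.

piece 0:c — minimal
piece 1:c rests on {0:c}
piece 2:z — minimal
piece 3:z rests on {2:z}
piece 4:z rests on {3:z}
piece 5:a rests on {1:c}
piece 6:z rests on {4:z}
piece 7:b rests on {5:a}
minimal pieces: {0:c, 2:z}
ways to finish when only these pieces remain (= sum over removing one remaining piece with nothing left below it):
  1 left: {6}→1  {7}→1
  2 left: {4,6}→1  {5,7}→1  {6,7}→2
  3 left: {1,5,7}→1  {3,4,6}→1  {4,6,7}→3  {5,6,7}→3
  4 left: {0,1,5,7}→1  {1,5,6,7}→4  {2,3,4,6}→1  {3,4,6,7}→4  {4,5,6,7}→6
  5 left: {0,1,5,6,7}→5  {1,4,5,6,7}→10  {2,3,4,6,7}→5  {3,4,5,6,7}→10
  6 left: {0,1,4,5,6,7}→15  {1,3,4,5,6,7}→20  {2,3,4,5,6,7}→15
  placing 0:c first → 35 extensions
  placing 2:z first → 35 extensions
total linear extensions = 70

70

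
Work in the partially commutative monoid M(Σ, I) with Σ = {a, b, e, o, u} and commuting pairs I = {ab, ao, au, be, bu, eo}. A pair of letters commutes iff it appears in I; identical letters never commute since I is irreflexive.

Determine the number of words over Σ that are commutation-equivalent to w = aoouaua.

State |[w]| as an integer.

35

#0=a has no predecessor
#1=o has no predecessor
#2=o depends on [1:o]
#3=u depends on [2:o]
#4=a depends on [0:a]
#5=u depends on [3:u]
#6=a depends on [4:a]
sources: [0:a, 1:o]
N(rest) = Σ N(rest − s) over sources s of rest; N(one piece) = 1:
  size 1 → [5]=1  [6]=1
  size 2 → [3,5]=1  [4,6]=1  [5,6]=2
  size 3 → [0,4,6]=1  [2,3,5]=1  [3,5,6]=3  [4,5,6]=3
  size 4 → [0,4,5,6]=4  [1,2,3,5]=1  [2,3,5,6]=4  [3,4,5,6]=6
  size 5 → [0,3,4,5,6]=10  [1,2,3,5,6]=5  [2,3,4,5,6]=10
  first=0(a) contributes 15
  first=1(o) contributes 20
|[w]| = 35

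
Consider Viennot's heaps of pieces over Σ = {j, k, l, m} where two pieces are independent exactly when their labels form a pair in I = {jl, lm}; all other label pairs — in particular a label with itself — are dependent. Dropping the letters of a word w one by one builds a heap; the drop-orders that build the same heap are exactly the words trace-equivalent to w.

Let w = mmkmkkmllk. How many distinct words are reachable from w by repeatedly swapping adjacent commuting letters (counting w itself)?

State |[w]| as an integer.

piece 0:m — minimal
piece 1:m rests on {0:m}
piece 2:k rests on {1:m}
piece 3:m rests on {2:k}
piece 4:k rests on {3:m}
piece 5:k rests on {4:k}
piece 6:m rests on {5:k}
piece 7:l rests on {5:k}
piece 8:l rests on {7:l}
piece 9:k rests on {6:m, 8:l}
minimal pieces: {0:m}
ways to finish when only these pieces remain (= sum over removing one remaining piece with nothing left below it):
  1 left: {9}→1
  2 left: {6,9}→1  {8,9}→1
  3 left: {6,8,9}→2  {7,8,9}→1
  4 left: {6,7,8,9}→3
  5 left: {5,6,7,8,9}→3
  6 left: {4,5,6,7,8,9}→3
  7 left: {3,4,5,6,7,8,9}→3
  8 left: {2,3,4,5,6,7,8,9}→3
  placing 0:m first → 3 extensions

3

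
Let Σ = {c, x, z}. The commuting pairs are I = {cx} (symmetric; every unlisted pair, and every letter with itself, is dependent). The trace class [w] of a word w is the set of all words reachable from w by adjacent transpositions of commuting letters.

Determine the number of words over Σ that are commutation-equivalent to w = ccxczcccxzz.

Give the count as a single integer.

drop 0:c onto floor
drop 1:c onto {0:c}
drop 2:x onto floor
drop 3:c onto {1:c}
drop 4:z onto {2:x, 3:c}
drop 5:c onto {4:z}
drop 6:c onto {5:c}
drop 7:c onto {6:c}
drop 8:x onto {4:z}
drop 9:z onto {7:c, 8:x}
drop 10:z onto {9:z}
ground layer = {0:c, 2:x}
drop-orders for the pieces not yet dropped (sum over which currently-grounded one goes next):
  1 to go: {10} 1
  2 to go: {9,10} 1
  3 to go: {7,9,10} 1  {8,9,10} 1
  4 to go: {6,7,9,10} 1  {7,8,9,10} 2
  5 to go: {5,6,7,9,10} 1  {6,7,8,9,10} 3
  6 to go: {5,6,7,8,9,10} 4
  7 to go: {4,5,6,7,8,9,10} 4
  8 to go: {2,4,5,6,7,8,9,10} 4  {3,4,5,6,7,8,9,10} 4
  9 to go: {1,3,4,5,6,7,8,9,10} 4  {2,3,4,5,6,7,8,9,10} 8
  if 0:c drops first: 12 orders
  if 2:x drops first: 4 orders
heap linearizations: 16

16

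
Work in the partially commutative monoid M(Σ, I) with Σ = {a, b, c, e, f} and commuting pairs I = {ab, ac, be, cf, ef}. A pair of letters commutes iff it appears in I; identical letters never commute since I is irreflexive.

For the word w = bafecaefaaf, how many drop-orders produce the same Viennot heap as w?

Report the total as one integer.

31

drop 0:b onto floor
drop 1:a onto floor
drop 2:f onto {0:b, 1:a}
drop 3:e onto {1:a}
drop 4:c onto {0:b, 3:e}
drop 5:a onto {2:f, 3:e}
drop 6:e onto {4:c, 5:a}
drop 7:f onto {5:a}
drop 8:a onto {6:e, 7:f}
drop 9:a onto {8:a}
drop 10:f onto {9:a}
ground layer = {0:b, 1:a}
drop-orders for the pieces not yet dropped (sum over which currently-grounded one goes next):
  1 to go: {10} 1
  2 to go: {9,10} 1
  3 to go: {8,9,10} 1
  4 to go: {6,8,9,10} 1  {7,8,9,10} 1
  5 to go: {4,6,8,9,10} 1  {6,7,8,9,10} 2
  6 to go: {4,6,7,8,9,10} 3  {5,6,7,8,9,10} 2
  7 to go: {2,5,6,7,8,9,10} 2  {4,5,6,7,8,9,10} 5
  8 to go: {2,4,5,6,7,8,9,10} 7  {3,4,5,6,7,8,9,10} 5
  9 to go: {0,2,4,5,6,7,8,9,10} 7  {2,3,4,5,6,7,8,9,10} 12
  if 0:b drops first: 12 orders
  if 1:a drops first: 19 orders
heap linearizations: 31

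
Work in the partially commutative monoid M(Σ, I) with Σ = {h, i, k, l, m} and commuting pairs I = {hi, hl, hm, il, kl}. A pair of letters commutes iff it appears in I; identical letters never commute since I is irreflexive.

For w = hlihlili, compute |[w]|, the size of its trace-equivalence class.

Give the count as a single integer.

560

#0=h has no predecessor
#1=l has no predecessor
#2=i has no predecessor
#3=h depends on [0:h]
#4=l depends on [1:l]
#5=i depends on [2:i]
#6=l depends on [4:l]
#7=i depends on [5:i]
sources: [0:h, 1:l, 2:i]
N(rest) = Σ N(rest − s) over sources s of rest; N(one piece) = 1:
  size 1 → [3]=1  [6]=1  [7]=1
  size 2 → [0,3]=1  [3,6]=2  [3,7]=2  [4,6]=1  [5,7]=1  [6,7]=2
  size 3 → [0,3,6]=3  [0,3,7]=3  [1,4,6]=1  [2,5,7]=1  [3,4,6]=3  [3,5,7]=3  [3,6,7]=6  [4,6,7]=3  [5,6,7]=3
  size 4 → [0,3,4,6]=6  [0,3,5,7]=6  [0,3,6,7]=12  [1,3,4,6]=4  [1,4,6,7]=4  [2,3,5,7]=4  [2,5,6,7]=4  [3,4,6,7]=12  [3,5,6,7]=12  [4,5,6,7]=6
  size 5 → [0,1,3,4,6]=10  [0,2,3,5,7]=10  [0,3,4,6,7]=30  [0,3,5,6,7]=30  [1,3,4,6,7]=20  [1,4,5,6,7]=10  [2,3,5,6,7]=20  [2,4,5,6,7]=10  [3,4,5,6,7]=30
  size 6 → [0,1,3,4,6,7]=60  [0,2,3,5,6,7]=60  [0,3,4,5,6,7]=90  [1,2,4,5,6,7]=20  [1,3,4,5,6,7]=60  [2,3,4,5,6,7]=60
  first=0(h) contributes 140
  first=1(l) contributes 210
  first=2(i) contributes 210
|[w]| = 560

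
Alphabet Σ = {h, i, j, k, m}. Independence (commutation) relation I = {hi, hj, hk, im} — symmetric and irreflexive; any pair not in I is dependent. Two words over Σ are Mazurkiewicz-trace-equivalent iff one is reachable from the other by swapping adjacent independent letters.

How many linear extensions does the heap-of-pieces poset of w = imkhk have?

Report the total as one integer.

0(i) covers ∅
1(m) covers ∅
2(k) covers 0:i, 1:m
3(h) covers 1:m
4(k) covers 2:k
floor of heap: 0:i, 1:m
completions by unplaced set U, small U first (add the entries for U minus each lowest piece of U):
  |U|=1: {3}:1  {4}:1
  |U|=2: {2,4}:1  {3,4}:2
  |U|=3: {0,2,4}:1  {2,3,4}:3
  start at 0(i): 3
  start at 1(m): 4
sum over floor = 7

7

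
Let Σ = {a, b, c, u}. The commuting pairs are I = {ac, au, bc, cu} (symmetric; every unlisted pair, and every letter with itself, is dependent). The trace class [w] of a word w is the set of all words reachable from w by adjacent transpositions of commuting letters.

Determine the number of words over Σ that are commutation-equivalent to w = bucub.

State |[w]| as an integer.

#0=b has no predecessor
#1=u depends on [0:b]
#2=c has no predecessor
#3=u depends on [1:u]
#4=b depends on [3:u]
sources: [0:b, 2:c]
N(rest) = Σ N(rest − s) over sources s of rest; N(one piece) = 1:
  size 1 → [2]=1  [4]=1
  size 2 → [2,4]=2  [3,4]=1
  size 3 → [1,3,4]=1  [2,3,4]=3
  first=0(b) contributes 4
  first=2(c) contributes 1
|[w]| = 5

5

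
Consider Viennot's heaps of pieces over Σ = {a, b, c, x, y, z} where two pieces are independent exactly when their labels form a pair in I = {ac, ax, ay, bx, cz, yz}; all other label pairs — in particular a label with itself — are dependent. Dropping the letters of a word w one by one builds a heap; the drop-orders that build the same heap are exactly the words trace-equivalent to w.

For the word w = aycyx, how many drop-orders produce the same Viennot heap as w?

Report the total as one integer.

5

drop 0:a onto floor
drop 1:y onto floor
drop 2:c onto {1:y}
drop 3:y onto {2:c}
drop 4:x onto {3:y}
ground layer = {0:a, 1:y}
drop-orders for the pieces not yet dropped (sum over which currently-grounded one goes next):
  1 to go: {0} 1  {4} 1
  2 to go: {0,4} 2  {3,4} 1
  3 to go: {0,3,4} 3  {2,3,4} 1
  if 0:a drops first: 1 orders
  if 1:y drops first: 4 orders
heap linearizations: 5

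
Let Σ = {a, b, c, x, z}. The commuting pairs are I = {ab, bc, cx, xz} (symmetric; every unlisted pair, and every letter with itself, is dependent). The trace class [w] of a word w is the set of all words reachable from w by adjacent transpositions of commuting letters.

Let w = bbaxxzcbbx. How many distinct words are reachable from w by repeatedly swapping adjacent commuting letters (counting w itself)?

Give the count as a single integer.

45

piece 0:b — minimal
piece 1:b rests on {0:b}
piece 2:a — minimal
piece 3:x rests on {1:b, 2:a}
piece 4:x rests on {3:x}
piece 5:z rests on {1:b, 2:a}
piece 6:c rests on {5:z}
piece 7:b rests on {4:x, 5:z}
piece 8:b rests on {7:b}
piece 9:x rests on {8:b}
minimal pieces: {0:b, 2:a}
ways to finish when only these pieces remain (= sum over removing one remaining piece with nothing left below it):
  1 left: {6}→1  {9}→1
  2 left: {6,9}→2  {8,9}→1
  3 left: {6,8,9}→3  {7,8,9}→1
  4 left: {4,7,8,9}→1  {6,7,8,9}→4
  5 left: {3,4,7,8,9}→1  {4,6,7,8,9}→5  {5,6,7,8,9}→4
  6 left: {3,4,6,7,8,9}→6  {4,5,6,7,8,9}→9
  7 left: {3,4,5,6,7,8,9}→15
  8 left: {1,3,4,5,6,7,8,9}→15  {2,3,4,5,6,7,8,9}→15
  placing 0:b first → 30 extensions
  placing 2:a first → 15 extensions
total linear extensions = 45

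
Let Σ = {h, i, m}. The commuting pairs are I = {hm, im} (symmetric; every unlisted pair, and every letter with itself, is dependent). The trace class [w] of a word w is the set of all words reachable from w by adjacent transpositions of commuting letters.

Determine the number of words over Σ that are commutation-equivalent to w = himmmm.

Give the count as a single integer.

#0=h has no predecessor
#1=i depends on [0:h]
#2=m has no predecessor
#3=m depends on [2:m]
#4=m depends on [3:m]
#5=m depends on [4:m]
sources: [0:h, 2:m]
N(rest) = Σ N(rest − s) over sources s of rest; N(one piece) = 1:
  size 1 → [1]=1  [5]=1
  size 2 → [0,1]=1  [1,5]=2  [4,5]=1
  size 3 → [0,1,5]=3  [1,4,5]=3  [3,4,5]=1
  size 4 → [0,1,4,5]=6  [1,3,4,5]=4  [2,3,4,5]=1
  first=0(h) contributes 5
  first=2(m) contributes 10
|[w]| = 15

15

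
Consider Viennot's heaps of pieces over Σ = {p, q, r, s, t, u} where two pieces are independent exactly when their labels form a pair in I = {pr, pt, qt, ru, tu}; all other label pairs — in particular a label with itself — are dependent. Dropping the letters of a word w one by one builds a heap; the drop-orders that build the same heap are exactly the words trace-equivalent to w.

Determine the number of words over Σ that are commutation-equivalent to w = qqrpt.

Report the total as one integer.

#0=q has no predecessor
#1=q depends on [0:q]
#2=r depends on [1:q]
#3=p depends on [1:q]
#4=t depends on [2:r]
sources: [0:q]
N(rest) = Σ N(rest − s) over sources s of rest; N(one piece) = 1:
  size 1 → [3]=1  [4]=1
  size 2 → [2,4]=1  [3,4]=2
  size 3 → [2,3,4]=3
  first=0(q) contributes 3

3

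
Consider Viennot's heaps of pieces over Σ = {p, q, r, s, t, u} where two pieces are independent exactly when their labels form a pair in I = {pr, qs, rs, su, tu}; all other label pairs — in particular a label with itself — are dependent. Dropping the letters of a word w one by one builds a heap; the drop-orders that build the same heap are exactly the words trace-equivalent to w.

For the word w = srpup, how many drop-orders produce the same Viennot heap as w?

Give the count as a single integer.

3

0(s) covers ∅
1(r) covers ∅
2(p) covers 0:s
3(u) covers 1:r, 2:p
4(p) covers 3:u
floor of heap: 0:s, 1:r
completions by unplaced set U, small U first (add the entries for U minus each lowest piece of U):
  |U|=1: {4}:1
  |U|=2: {3,4}:1
  |U|=3: {1,3,4}:1  {2,3,4}:1
  start at 0(s): 2
  start at 1(r): 1
sum over floor = 3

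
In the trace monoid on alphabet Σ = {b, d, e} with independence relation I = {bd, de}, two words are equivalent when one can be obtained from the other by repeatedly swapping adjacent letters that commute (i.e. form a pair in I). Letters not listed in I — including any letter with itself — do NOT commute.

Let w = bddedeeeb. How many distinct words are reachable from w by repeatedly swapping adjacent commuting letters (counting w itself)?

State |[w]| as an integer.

piece 0:b — minimal
piece 1:d — minimal
piece 2:d rests on {1:d}
piece 3:e rests on {0:b}
piece 4:d rests on {2:d}
piece 5:e rests on {3:e}
piece 6:e rests on {5:e}
piece 7:e rests on {6:e}
piece 8:b rests on {7:e}
minimal pieces: {0:b, 1:d}
ways to finish when only these pieces remain (= sum over removing one remaining piece with nothing left below it):
  1 left: {4}→1  {8}→1
  2 left: {2,4}→1  {4,8}→2  {7,8}→1
  3 left: {1,2,4}→1  {2,4,8}→3  {4,7,8}→3  {6,7,8}→1
  4 left: {1,2,4,8}→4  {2,4,7,8}→6  {4,6,7,8}→4  {5,6,7,8}→1
  5 left: {1,2,4,7,8}→10  {2,4,6,7,8}→10  {3,5,6,7,8}→1  {4,5,6,7,8}→5
  6 left: {0,3,5,6,7,8}→1  {1,2,4,6,7,8}→20  {2,4,5,6,7,8}→15  {3,4,5,6,7,8}→6
  7 left: {0,3,4,5,6,7,8}→7  {1,2,4,5,6,7,8}→35  {2,3,4,5,6,7,8}→21
  placing 0:b first → 56 extensions
  placing 1:d first → 28 extensions
total linear extensions = 84

84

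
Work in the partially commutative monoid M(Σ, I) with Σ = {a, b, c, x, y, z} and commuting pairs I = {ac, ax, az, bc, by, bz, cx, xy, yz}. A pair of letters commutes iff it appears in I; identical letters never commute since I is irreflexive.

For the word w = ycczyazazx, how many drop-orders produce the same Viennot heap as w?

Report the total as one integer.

drop 0:y onto floor
drop 1:c onto {0:y}
drop 2:c onto {1:c}
drop 3:z onto {2:c}
drop 4:y onto {2:c}
drop 5:a onto {4:y}
drop 6:z onto {3:z}
drop 7:a onto {5:a}
drop 8:z onto {6:z}
drop 9:x onto {8:z}
ground layer = {0:y}
drop-orders for the pieces not yet dropped (sum over which currently-grounded one goes next):
  1 to go: {7} 1  {9} 1
  2 to go: {5,7} 1  {7,9} 2  {8,9} 1
  3 to go: {4,5,7} 1  {5,7,9} 3  {6,8,9} 1  {7,8,9} 3
  4 to go: {3,6,8,9} 1  {4,5,7,9} 4  {5,7,8,9} 6  {6,7,8,9} 4
  5 to go: {3,6,7,8,9} 5  {4,5,7,8,9} 10  {5,6,7,8,9} 10
  6 to go: {3,5,6,7,8,9} 15  {4,5,6,7,8,9} 20
  7 to go: {3,4,5,6,7,8,9} 35
  8 to go: {2,3,4,5,6,7,8,9} 35
  if 0:y drops first: 35 orders

35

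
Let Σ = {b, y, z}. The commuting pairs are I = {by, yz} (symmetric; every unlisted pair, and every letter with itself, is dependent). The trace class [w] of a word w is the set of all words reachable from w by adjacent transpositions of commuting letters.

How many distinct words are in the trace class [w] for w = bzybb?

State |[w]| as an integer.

5

0(b) covers ∅
1(z) covers 0:b
2(y) covers ∅
3(b) covers 1:z
4(b) covers 3:b
floor of heap: 0:b, 2:y
completions by unplaced set U, small U first (add the entries for U minus each lowest piece of U):
  |U|=1: {2}:1  {4}:1
  |U|=2: {2,4}:2  {3,4}:1
  |U|=3: {1,3,4}:1  {2,3,4}:3
  start at 0(b): 4
  start at 2(y): 1
sum over floor = 5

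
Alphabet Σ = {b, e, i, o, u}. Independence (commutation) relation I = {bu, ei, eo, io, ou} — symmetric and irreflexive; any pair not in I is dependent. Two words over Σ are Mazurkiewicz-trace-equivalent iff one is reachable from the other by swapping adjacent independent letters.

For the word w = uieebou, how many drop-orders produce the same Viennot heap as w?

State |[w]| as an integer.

#0=u has no predecessor
#1=i depends on [0:u]
#2=e depends on [0:u]
#3=e depends on [2:e]
#4=b depends on [1:i, 3:e]
#5=o depends on [4:b]
#6=u depends on [1:i, 3:e]
sources: [0:u]
N(rest) = Σ N(rest − s) over sources s of rest; N(one piece) = 1:
  size 1 → [5]=1  [6]=1
  size 2 → [4,5]=1  [5,6]=2
  size 3 → [4,5,6]=3
  size 4 → [1,4,5,6]=3  [3,4,5,6]=3
  size 5 → [1,3,4,5,6]=6  [2,3,4,5,6]=3
  first=0(u) contributes 9

9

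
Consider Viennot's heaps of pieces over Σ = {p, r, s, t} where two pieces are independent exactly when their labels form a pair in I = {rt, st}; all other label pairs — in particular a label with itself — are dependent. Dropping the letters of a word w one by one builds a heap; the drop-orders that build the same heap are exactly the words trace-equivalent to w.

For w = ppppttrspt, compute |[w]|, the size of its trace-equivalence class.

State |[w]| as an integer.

6

0(p) covers ∅
1(p) covers 0:p
2(p) covers 1:p
3(p) covers 2:p
4(t) covers 3:p
5(t) covers 4:t
6(r) covers 3:p
7(s) covers 6:r
8(p) covers 5:t, 7:s
9(t) covers 8:p
floor of heap: 0:p
completions by unplaced set U, small U first (add the entries for U minus each lowest piece of U):
  |U|=1: {9}:1
  |U|=2: {8,9}:1
  |U|=3: {5,8,9}:1  {7,8,9}:1
  |U|=4: {4,5,8,9}:1  {5,7,8,9}:2  {6,7,8,9}:1
  |U|=5: {4,5,7,8,9}:3  {5,6,7,8,9}:3
  |U|=6: {4,5,6,7,8,9}:6
  |U|=7: {3,4,5,6,7,8,9}:6
  |U|=8: {2,3,4,5,6,7,8,9}:6
  start at 0(p): 6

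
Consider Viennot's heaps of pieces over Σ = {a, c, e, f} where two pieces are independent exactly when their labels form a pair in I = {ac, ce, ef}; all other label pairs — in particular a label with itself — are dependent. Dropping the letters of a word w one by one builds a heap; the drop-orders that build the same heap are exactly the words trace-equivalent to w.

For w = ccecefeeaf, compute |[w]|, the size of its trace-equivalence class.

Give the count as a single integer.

drop 0:c onto floor
drop 1:c onto {0:c}
drop 2:e onto floor
drop 3:c onto {1:c}
drop 4:e onto {2:e}
drop 5:f onto {3:c}
drop 6:e onto {4:e}
drop 7:e onto {6:e}
drop 8:a onto {5:f, 7:e}
drop 9:f onto {8:a}
ground layer = {0:c, 2:e}
drop-orders for the pieces not yet dropped (sum over which currently-grounded one goes next):
  1 to go: {9} 1
  2 to go: {8,9} 1
  3 to go: {5,8,9} 1  {7,8,9} 1
  4 to go: {3,5,8,9} 1  {5,7,8,9} 2  {6,7,8,9} 1
  5 to go: {1,3,5,8,9} 1  {3,5,7,8,9} 3  {4,6,7,8,9} 1  {5,6,7,8,9} 3
  6 to go: {0,1,3,5,8,9} 1  {1,3,5,7,8,9} 4  {2,4,6,7,8,9} 1  {3,5,6,7,8,9} 6  {4,5,6,7,8,9} 4
  7 to go: {0,1,3,5,7,8,9} 5  {1,3,5,6,7,8,9} 10  {2,4,5,6,7,8,9} 5  {3,4,5,6,7,8,9} 10
  8 to go: {0,1,3,5,6,7,8,9} 15  {1,3,4,5,6,7,8,9} 20  {2,3,4,5,6,7,8,9} 15
  if 0:c drops first: 35 orders
  if 2:e drops first: 35 orders
heap linearizations: 70

70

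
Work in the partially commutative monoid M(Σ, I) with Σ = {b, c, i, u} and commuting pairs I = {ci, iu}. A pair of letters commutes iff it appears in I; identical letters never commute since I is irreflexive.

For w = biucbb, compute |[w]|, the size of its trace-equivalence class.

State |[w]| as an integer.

3

0(b) covers ∅
1(i) covers 0:b
2(u) covers 0:b
3(c) covers 2:u
4(b) covers 1:i, 3:c
5(b) covers 4:b
floor of heap: 0:b
completions by unplaced set U, small U first (add the entries for U minus each lowest piece of U):
  |U|=1: {5}:1
  |U|=2: {4,5}:1
  |U|=3: {1,4,5}:1  {3,4,5}:1
  |U|=4: {1,3,4,5}:2  {2,3,4,5}:1
  start at 0(b): 3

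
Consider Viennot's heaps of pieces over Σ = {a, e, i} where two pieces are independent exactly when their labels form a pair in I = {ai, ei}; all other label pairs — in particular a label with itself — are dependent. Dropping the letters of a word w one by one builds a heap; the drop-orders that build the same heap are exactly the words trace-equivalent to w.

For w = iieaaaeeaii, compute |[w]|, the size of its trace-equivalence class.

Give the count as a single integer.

0(i) covers ∅
1(i) covers 0:i
2(e) covers ∅
3(a) covers 2:e
4(a) covers 3:a
5(a) covers 4:a
6(e) covers 5:a
7(e) covers 6:e
8(a) covers 7:e
9(i) covers 1:i
10(i) covers 9:i
floor of heap: 0:i, 2:e
completions by unplaced set U, small U first (add the entries for U minus each lowest piece of U):
  |U|=1: {8}:1  {10}:1
  |U|=2: {7,8}:1  {8,10}:2  {9,10}:1
  |U|=3: {1,9,10}:1  {6,7,8}:1  {7,8,10}:3  {8,9,10}:3
  |U|=4: {0,1,9,10}:1  {1,8,9,10}:4  {5,6,7,8}:1  {6,7,8,10}:4  {7,8,9,10}:6
  |U|=5: {0,1,8,9,10}:5  {1,7,8,9,10}:10  {4,5,6,7,8}:1  {5,6,7,8,10}:5  {6,7,8,9,10}:10
  |U|=6: {0,1,7,8,9,10}:15  {1,6,7,8,9,10}:20  {3,4,5,6,7,8}:1  {4,5,6,7,8,10}:6  {5,6,7,8,9,10}:15
  |U|=7: {0,1,6,7,8,9,10}:35  {1,5,6,7,8,9,10}:35  {2,3,4,5,6,7,8}:1  {3,4,5,6,7,8,10}:7  {4,5,6,7,8,9,10}:21
  |U|=8: {0,1,5,6,7,8,9,10}:70  {1,4,5,6,7,8,9,10}:56  {2,3,4,5,6,7,8,10}:8  {3,4,5,6,7,8,9,10}:28
  |U|=9: {0,1,4,5,6,7,8,9,10}:126  {1,3,4,5,6,7,8,9,10}:84  {2,3,4,5,6,7,8,9,10}:36
  start at 0(i): 120
  start at 2(e): 210
sum over floor = 330

330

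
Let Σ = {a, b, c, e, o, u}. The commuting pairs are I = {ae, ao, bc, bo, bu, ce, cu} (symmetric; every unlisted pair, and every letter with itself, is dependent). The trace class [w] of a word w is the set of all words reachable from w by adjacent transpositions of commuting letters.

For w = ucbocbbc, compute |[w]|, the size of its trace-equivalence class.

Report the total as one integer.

0(u) covers ∅
1(c) covers ∅
2(b) covers ∅
3(o) covers 0:u, 1:c
4(c) covers 3:o
5(b) covers 2:b
6(b) covers 5:b
7(c) covers 4:c
floor of heap: 0:u, 1:c, 2:b
completions by unplaced set U, small U first (add the entries for U minus each lowest piece of U):
  |U|=1: {6}:1  {7}:1
  |U|=2: {4,7}:1  {5,6}:1  {6,7}:2
  |U|=3: {2,5,6}:1  {3,4,7}:1  {4,6,7}:3  {5,6,7}:3
  |U|=4: {0,3,4,7}:1  {1,3,4,7}:1  {2,5,6,7}:4  {3,4,6,7}:4  {4,5,6,7}:6
  |U|=5: {0,1,3,4,7}:2  {0,3,4,6,7}:5  {1,3,4,6,7}:5  {2,4,5,6,7}:10  {3,4,5,6,7}:10
  |U|=6: {0,1,3,4,6,7}:12  {0,3,4,5,6,7}:15  {1,3,4,5,6,7}:15  {2,3,4,5,6,7}:20
  start at 0(u): 35
  start at 1(c): 35
  start at 2(b): 42
sum over floor = 112

112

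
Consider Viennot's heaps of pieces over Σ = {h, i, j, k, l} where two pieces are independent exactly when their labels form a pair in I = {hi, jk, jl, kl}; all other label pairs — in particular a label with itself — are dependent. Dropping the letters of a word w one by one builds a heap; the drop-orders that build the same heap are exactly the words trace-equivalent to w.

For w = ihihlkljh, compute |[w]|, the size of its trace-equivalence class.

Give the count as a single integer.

72

0(i) covers ∅
1(h) covers ∅
2(i) covers 0:i
3(h) covers 1:h
4(l) covers 2:i, 3:h
5(k) covers 2:i, 3:h
6(l) covers 4:l
7(j) covers 2:i, 3:h
8(h) covers 5:k, 6:l, 7:j
floor of heap: 0:i, 1:h
completions by unplaced set U, small U first (add the entries for U minus each lowest piece of U):
  |U|=1: {8}:1
  |U|=2: {5,8}:1  {6,8}:1  {7,8}:1
  |U|=3: {4,6,8}:1  {5,6,8}:2  {5,7,8}:2  {6,7,8}:2
  |U|=4: {4,5,6,8}:3  {4,6,7,8}:3  {5,6,7,8}:6
  |U|=5: {4,5,6,7,8}:12
  |U|=6: {2,4,5,6,7,8}:12  {3,4,5,6,7,8}:12
  |U|=7: {0,2,4,5,6,7,8}:12  {1,3,4,5,6,7,8}:12  {2,3,4,5,6,7,8}:24
  start at 0(i): 36
  start at 1(h): 36
sum over floor = 72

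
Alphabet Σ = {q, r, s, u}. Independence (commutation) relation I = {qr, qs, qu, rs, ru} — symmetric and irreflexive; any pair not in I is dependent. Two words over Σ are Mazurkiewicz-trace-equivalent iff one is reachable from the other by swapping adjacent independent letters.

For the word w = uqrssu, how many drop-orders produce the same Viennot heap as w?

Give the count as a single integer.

30

drop 0:u onto floor
drop 1:q onto floor
drop 2:r onto floor
drop 3:s onto {0:u}
drop 4:s onto {3:s}
drop 5:u onto {4:s}
ground layer = {0:u, 1:q, 2:r}
drop-orders for the pieces not yet dropped (sum over which currently-grounded one goes next):
  1 to go: {1} 1  {2} 1  {5} 1
  2 to go: {1,2} 2  {1,5} 2  {2,5} 2  {4,5} 1
  3 to go: {1,2,5} 6  {1,4,5} 3  {2,4,5} 3  {3,4,5} 1
  4 to go: {0,3,4,5} 1  {1,2,4,5} 12  {1,3,4,5} 4  {2,3,4,5} 4
  if 0:u drops first: 20 orders
  if 1:q drops first: 5 orders
  if 2:r drops first: 5 orders
heap linearizations: 30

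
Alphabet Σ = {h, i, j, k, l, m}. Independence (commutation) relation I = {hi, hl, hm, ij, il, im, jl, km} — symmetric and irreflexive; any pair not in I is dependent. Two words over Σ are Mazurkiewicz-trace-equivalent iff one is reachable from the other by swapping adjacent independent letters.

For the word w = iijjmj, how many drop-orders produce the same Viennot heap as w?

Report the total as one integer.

piece 0:i — minimal
piece 1:i rests on {0:i}
piece 2:j — minimal
piece 3:j rests on {2:j}
piece 4:m rests on {3:j}
piece 5:j rests on {4:m}
minimal pieces: {0:i, 2:j}
ways to finish when only these pieces remain (= sum over removing one remaining piece with nothing left below it):
  1 left: {1}→1  {5}→1
  2 left: {0,1}→1  {1,5}→2  {4,5}→1
  3 left: {0,1,5}→3  {1,4,5}→3  {3,4,5}→1
  4 left: {0,1,4,5}→6  {1,3,4,5}→4  {2,3,4,5}→1
  placing 0:i first → 5 extensions
  placing 2:j first → 10 extensions
total linear extensions = 15

15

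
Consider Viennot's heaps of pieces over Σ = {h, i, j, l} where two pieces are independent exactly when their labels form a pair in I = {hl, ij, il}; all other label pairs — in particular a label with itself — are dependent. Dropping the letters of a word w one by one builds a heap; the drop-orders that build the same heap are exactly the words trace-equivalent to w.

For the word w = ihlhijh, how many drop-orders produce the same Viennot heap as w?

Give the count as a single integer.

piece 0:i — minimal
piece 1:h rests on {0:i}
piece 2:l — minimal
piece 3:h rests on {1:h}
piece 4:i rests on {3:h}
piece 5:j rests on {2:l, 3:h}
piece 6:h rests on {4:i, 5:j}
minimal pieces: {0:i, 2:l}
ways to finish when only these pieces remain (= sum over removing one remaining piece with nothing left below it):
  1 left: {6}→1
  2 left: {4,6}→1  {5,6}→1
  3 left: {2,5,6}→1  {4,5,6}→2
  4 left: {2,4,5,6}→3  {3,4,5,6}→2
  5 left: {1,3,4,5,6}→2  {2,3,4,5,6}→5
  placing 0:i first → 7 extensions
  placing 2:l first → 2 extensions
total linear extensions = 9

9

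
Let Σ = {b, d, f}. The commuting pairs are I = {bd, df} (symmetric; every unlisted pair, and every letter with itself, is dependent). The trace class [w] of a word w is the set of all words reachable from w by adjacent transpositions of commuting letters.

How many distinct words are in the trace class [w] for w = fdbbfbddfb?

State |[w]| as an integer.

0(f) covers ∅
1(d) covers ∅
2(b) covers 0:f
3(b) covers 2:b
4(f) covers 3:b
5(b) covers 4:f
6(d) covers 1:d
7(d) covers 6:d
8(f) covers 5:b
9(b) covers 8:f
floor of heap: 0:f, 1:d
completions by unplaced set U, small U first (add the entries for U minus each lowest piece of U):
  |U|=1: {7}:1  {9}:1
  |U|=2: {6,7}:1  {7,9}:2  {8,9}:1
  |U|=3: {1,6,7}:1  {5,8,9}:1  {6,7,9}:3  {7,8,9}:3
  |U|=4: {1,6,7,9}:4  {4,5,8,9}:1  {5,7,8,9}:4  {6,7,8,9}:6
  |U|=5: {1,6,7,8,9}:10  {3,4,5,8,9}:1  {4,5,7,8,9}:5  {5,6,7,8,9}:10
  |U|=6: {1,5,6,7,8,9}:20  {2,3,4,5,8,9}:1  {3,4,5,7,8,9}:6  {4,5,6,7,8,9}:15
  |U|=7: {0,2,3,4,5,8,9}:1  {1,4,5,6,7,8,9}:35  {2,3,4,5,7,8,9}:7  {3,4,5,6,7,8,9}:21
  |U|=8: {0,2,3,4,5,7,8,9}:8  {1,3,4,5,6,7,8,9}:56  {2,3,4,5,6,7,8,9}:28
  start at 0(f): 84
  start at 1(d): 36
sum over floor = 120

120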